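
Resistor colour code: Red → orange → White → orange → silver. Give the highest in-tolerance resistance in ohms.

262900 Ω

Red → 2 (first significant figure)
Orange → 3 (second significant figure)
White → 9 (third significant figure)
Orange → ×10^3 multiplier
Silver → ±10% tolerance
239 × 1000 = 239000 Ω
Highest = 239000 × (1 + 10/100) = 262900 Ω.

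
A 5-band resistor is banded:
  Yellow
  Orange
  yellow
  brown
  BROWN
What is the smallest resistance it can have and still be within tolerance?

Yellow → 4 (first significant figure)
Orange → 3 (second significant figure)
Yellow → 4 (third significant figure)
Brown → ×10 multiplier
Brown → ±1% tolerance
434 × 10 = 4340 Ω
Smallest = 4340 × (1 − 1/100) = 4296.6 Ω.

4296.6 Ω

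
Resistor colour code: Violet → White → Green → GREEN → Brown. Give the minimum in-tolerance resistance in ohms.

78705000 Ω

Violet → 7 (first significant figure)
White → 9 (second significant figure)
Green → 5 (third significant figure)
Green → ×10^5 multiplier
Brown → ±1% tolerance
795 × 100000 = 79500000 Ω
Minimum = 79500000 × (1 − 1/100) = 78705000 Ω.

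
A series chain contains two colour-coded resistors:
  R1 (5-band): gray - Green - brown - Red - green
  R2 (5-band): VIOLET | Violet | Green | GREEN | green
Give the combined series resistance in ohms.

R1: grey, green, brown → 851; red ×10^2 → 85100 Ω.
R2: violet, violet, green → 775; green ×10^5 → 77500000 Ω.
Series: 85100 + 77500000 = 77585100 Ω.

77585100 Ω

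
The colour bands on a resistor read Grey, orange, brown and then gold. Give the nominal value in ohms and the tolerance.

Grey → 8 (first significant figure)
Orange → 3 (second significant figure)
Brown → ×10 multiplier
Gold → ±5% tolerance
83 × 10 = 830 Ω

830 Ω ±5%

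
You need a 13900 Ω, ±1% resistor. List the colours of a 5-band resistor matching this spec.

13900 Ω = 139 × 10^2.
1 → brown
3 → orange
9 → white
Multiplier 10^2 → red.
±1% tolerance → brown.

brown, orange, white, red, brown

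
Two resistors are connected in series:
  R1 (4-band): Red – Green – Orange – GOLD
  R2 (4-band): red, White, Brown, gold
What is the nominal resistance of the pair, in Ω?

R1: red, green → 25; orange ×10^3 → 25000 Ω.
R2: red, white → 29; brown ×10 → 290 Ω.
Series: 25000 + 290 = 25290 Ω.

25290 Ω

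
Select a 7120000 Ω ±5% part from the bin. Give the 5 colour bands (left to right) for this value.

violet, brown, red, yellow, gold

7120000 Ω = 712 × 10^4.
7 → violet
1 → brown
2 → red
Multiplier 10^4 → yellow.
±5% tolerance → gold.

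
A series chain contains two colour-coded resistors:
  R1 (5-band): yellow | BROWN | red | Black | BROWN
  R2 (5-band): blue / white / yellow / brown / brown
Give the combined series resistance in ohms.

R1: yellow, brown, red → 412; black ×1 → 412 Ω.
R2: blue, white, yellow → 694; brown ×10 → 6940 Ω.
Series: 412 + 6940 = 7352 Ω.

7352 Ω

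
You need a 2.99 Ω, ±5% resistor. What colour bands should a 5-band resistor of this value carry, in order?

2.99 Ω = 299 × 10^-2.
2 → red
9 → white
9 → white
Multiplier 10^-2 → silver.
±5% tolerance → gold.

red, white, white, silver, gold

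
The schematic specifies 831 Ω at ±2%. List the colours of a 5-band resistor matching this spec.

831 Ω = 831 × 10^0.
8 → grey
3 → orange
1 → brown
Multiplier 10^0 → black.
±2% tolerance → red.

grey, orange, brown, black, red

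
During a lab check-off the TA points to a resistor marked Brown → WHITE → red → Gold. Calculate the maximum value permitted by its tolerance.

1995 Ω

Brown → 1 (first significant figure)
White → 9 (second significant figure)
Red → ×10^2 multiplier
Gold → ±5% tolerance
19 × 100 = 1900 Ω
Maximum = 1900 × (1 + 5/100) = 1995 Ω.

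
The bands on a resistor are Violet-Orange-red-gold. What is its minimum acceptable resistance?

6935 Ω

Violet → 7 (first significant figure)
Orange → 3 (second significant figure)
Red → ×10^2 multiplier
Gold → ±5% tolerance
73 × 100 = 7300 Ω
Minimum = 7300 × (1 − 5/100) = 6935 Ω.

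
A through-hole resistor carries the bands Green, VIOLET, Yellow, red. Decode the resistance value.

570000 Ω

Green → 5 (first significant figure)
Violet → 7 (second significant figure)
Yellow → ×10^4 multiplier
57 × 10000 = 570000 Ω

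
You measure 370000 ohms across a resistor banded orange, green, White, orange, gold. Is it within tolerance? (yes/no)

yes

Orange → 3 (first significant figure)
Green → 5 (second significant figure)
White → 9 (third significant figure)
Orange → ×10^3 multiplier
Gold → ±5% tolerance
359 × 1000 = 359000 Ω
Allowed range: 341050 Ω to 376950 Ω.
370000 ohms lies inside that range.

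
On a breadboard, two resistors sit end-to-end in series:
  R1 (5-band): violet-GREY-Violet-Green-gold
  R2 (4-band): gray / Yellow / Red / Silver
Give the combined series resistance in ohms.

78708400 Ω

R1: violet, grey, violet → 787; green ×10^5 → 78700000 Ω.
R2: grey, yellow → 84; red ×10^2 → 8400 Ω.
Series: 78700000 + 8400 = 78708400 Ω.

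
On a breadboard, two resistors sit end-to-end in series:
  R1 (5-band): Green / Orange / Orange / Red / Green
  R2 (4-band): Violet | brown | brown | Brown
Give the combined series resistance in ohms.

54010 Ω

R1: green, orange, orange → 533; red ×10^2 → 53300 Ω.
R2: violet, brown → 71; brown ×10 → 710 Ω.
Series: 53300 + 710 = 54010 Ω.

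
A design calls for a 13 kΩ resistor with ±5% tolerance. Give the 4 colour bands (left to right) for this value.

13000 Ω = 13 × 10^3.
1 → brown
3 → orange
Multiplier 10^3 → orange.
±5% tolerance → gold.

brown, orange, orange, gold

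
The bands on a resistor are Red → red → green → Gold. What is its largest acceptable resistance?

2310000 Ω

Red → 2 (first significant figure)
Red → 2 (second significant figure)
Green → ×10^5 multiplier
Gold → ±5% tolerance
22 × 100000 = 2200000 Ω
Largest = 2200000 × (1 + 5/100) = 2310000 Ω.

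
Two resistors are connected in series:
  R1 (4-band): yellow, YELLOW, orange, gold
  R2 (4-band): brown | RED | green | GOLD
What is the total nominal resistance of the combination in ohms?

1244000 Ω

R1: yellow, yellow → 44; orange ×10^3 → 44000 Ω.
R2: brown, red → 12; green ×10^5 → 1200000 Ω.
Series: 44000 + 1200000 = 1244000 Ω.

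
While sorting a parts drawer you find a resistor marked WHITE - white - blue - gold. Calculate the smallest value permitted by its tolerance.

94050000 Ω

White → 9 (first significant figure)
White → 9 (second significant figure)
Blue → ×10^6 multiplier
Gold → ±5% tolerance
99 × 1000000 = 99000000 Ω
Smallest = 99000000 × (1 − 5/100) = 94050000 Ω.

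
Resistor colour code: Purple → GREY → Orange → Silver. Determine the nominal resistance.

Violet → 7 (first significant figure)
Grey → 8 (second significant figure)
Orange → ×10^3 multiplier
78 × 1000 = 78000 Ω

78000 Ω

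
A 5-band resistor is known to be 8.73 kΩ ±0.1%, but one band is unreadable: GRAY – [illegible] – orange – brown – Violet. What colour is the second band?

violet

8730 Ω = 873 × 10^1.
The second band gives digit 7 of the significand, and 7 is violet.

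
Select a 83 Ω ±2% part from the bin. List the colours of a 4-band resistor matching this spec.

83 Ω = 83 × 10^0.
8 → grey
3 → orange
Multiplier 10^0 → black.
±2% tolerance → red.

grey, orange, black, red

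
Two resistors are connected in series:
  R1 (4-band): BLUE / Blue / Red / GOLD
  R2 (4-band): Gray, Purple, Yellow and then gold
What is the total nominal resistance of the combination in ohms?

876600 Ω

R1: blue, blue → 66; red ×10^2 → 6600 Ω.
R2: grey, violet → 87; yellow ×10^4 → 870000 Ω.
Series: 6600 + 870000 = 876600 Ω.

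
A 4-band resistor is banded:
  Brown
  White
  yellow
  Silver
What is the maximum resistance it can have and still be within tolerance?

209000 Ω

Brown → 1 (first significant figure)
White → 9 (second significant figure)
Yellow → ×10^4 multiplier
Silver → ±10% tolerance
19 × 10000 = 190000 Ω
Maximum = 190000 × (1 + 10/100) = 209000 Ω.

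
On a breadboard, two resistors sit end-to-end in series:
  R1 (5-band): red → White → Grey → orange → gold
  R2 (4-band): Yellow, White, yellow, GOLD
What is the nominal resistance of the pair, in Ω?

R1: red, white, grey → 298; orange ×10^3 → 298000 Ω.
R2: yellow, white → 49; yellow ×10^4 → 490000 Ω.
Series: 298000 + 490000 = 788000 Ω.

788000 Ω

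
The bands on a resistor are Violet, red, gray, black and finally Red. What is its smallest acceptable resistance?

713.44 Ω

Violet → 7 (first significant figure)
Red → 2 (second significant figure)
Grey → 8 (third significant figure)
Black → ×1 multiplier
Red → ±2% tolerance
728 × 1 = 728 Ω
Smallest = 728 × (1 − 2/100) = 713.44 Ω.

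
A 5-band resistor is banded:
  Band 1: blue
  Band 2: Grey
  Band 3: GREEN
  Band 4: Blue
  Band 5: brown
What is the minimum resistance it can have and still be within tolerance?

Blue → 6 (first significant figure)
Grey → 8 (second significant figure)
Green → 5 (third significant figure)
Blue → ×10^6 multiplier
Brown → ±1% tolerance
685 × 1000000 = 685000000 Ω
Minimum = 685000000 × (1 − 1/100) = 678150000 Ω.

678150000 Ω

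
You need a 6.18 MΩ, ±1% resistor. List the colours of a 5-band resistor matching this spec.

blue, brown, grey, yellow, brown

6180000 Ω = 618 × 10^4.
6 → blue
1 → brown
8 → grey
Multiplier 10^4 → yellow.
±1% tolerance → brown.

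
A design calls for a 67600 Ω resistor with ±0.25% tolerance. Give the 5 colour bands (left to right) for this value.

blue, violet, blue, red, blue

67600 Ω = 676 × 10^2.
6 → blue
7 → violet
6 → blue
Multiplier 10^2 → red.
±0.25% tolerance → blue.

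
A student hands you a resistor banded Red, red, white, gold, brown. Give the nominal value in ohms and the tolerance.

Red → 2 (first significant figure)
Red → 2 (second significant figure)
White → 9 (third significant figure)
Gold → ×0.1 multiplier
Brown → ±1% tolerance
229 × 0.1 = 22.9 Ω

22.9 Ω ±1%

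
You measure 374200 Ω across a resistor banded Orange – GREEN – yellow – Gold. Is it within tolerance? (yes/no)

no

Orange → 3 (first significant figure)
Green → 5 (second significant figure)
Yellow → ×10^4 multiplier
Gold → ±5% tolerance
35 × 10000 = 350000 Ω
Allowed range: 332500 Ω to 367500 Ω.
374200 Ω lies outside that range.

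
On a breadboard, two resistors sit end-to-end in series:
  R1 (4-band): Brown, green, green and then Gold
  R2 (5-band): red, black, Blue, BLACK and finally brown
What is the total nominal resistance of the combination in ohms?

R1: brown, green → 15; green ×10^5 → 1500000 Ω.
R2: red, black, blue → 206; black ×1 → 206 Ω.
Series: 1500000 + 206 = 1500206 Ω.

1500206 Ω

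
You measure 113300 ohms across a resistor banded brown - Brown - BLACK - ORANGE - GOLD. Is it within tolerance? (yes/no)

yes

Brown → 1 (first significant figure)
Brown → 1 (second significant figure)
Black → 0 (third significant figure)
Orange → ×10^3 multiplier
Gold → ±5% tolerance
110 × 1000 = 110000 Ω
Allowed range: 104500 Ω to 115500 Ω.
113300 ohms lies inside that range.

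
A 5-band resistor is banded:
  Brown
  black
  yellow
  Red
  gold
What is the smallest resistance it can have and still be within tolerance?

Brown → 1 (first significant figure)
Black → 0 (second significant figure)
Yellow → 4 (third significant figure)
Red → ×10^2 multiplier
Gold → ±5% tolerance
104 × 100 = 10400 Ω
Smallest = 10400 × (1 − 5/100) = 9880 Ω.

9880 Ω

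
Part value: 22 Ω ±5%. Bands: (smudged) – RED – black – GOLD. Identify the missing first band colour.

red

22 Ω = 22 × 10^0.
The first band gives digit 2 of the significand, and 2 is red.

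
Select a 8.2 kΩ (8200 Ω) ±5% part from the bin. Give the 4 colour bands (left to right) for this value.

8200 Ω = 82 × 10^2.
8 → grey
2 → red
Multiplier 10^2 → red.
±5% tolerance → gold.

grey, red, red, gold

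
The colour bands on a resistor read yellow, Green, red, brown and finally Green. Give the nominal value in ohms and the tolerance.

4520 Ω ±0.5%

Yellow → 4 (first significant figure)
Green → 5 (second significant figure)
Red → 2 (third significant figure)
Brown → ×10 multiplier
Green → ±0.5% tolerance
452 × 10 = 4520 Ω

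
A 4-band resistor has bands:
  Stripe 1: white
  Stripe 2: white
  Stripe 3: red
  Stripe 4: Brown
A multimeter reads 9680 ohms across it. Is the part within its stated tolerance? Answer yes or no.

no

White → 9 (first significant figure)
White → 9 (second significant figure)
Red → ×10^2 multiplier
Brown → ±1% tolerance
99 × 100 = 9900 Ω
Allowed range: 9801 Ω to 9999 Ω.
9680 ohms lies outside that range.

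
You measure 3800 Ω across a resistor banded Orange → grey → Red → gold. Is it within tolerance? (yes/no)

yes

Orange → 3 (first significant figure)
Grey → 8 (second significant figure)
Red → ×10^2 multiplier
Gold → ±5% tolerance
38 × 100 = 3800 Ω
Allowed range: 3610 Ω to 3990 Ω.
3800 Ω lies inside that range.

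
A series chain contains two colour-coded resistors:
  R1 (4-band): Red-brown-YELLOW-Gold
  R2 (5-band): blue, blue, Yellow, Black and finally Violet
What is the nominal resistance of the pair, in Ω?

210664 Ω

R1: red, brown → 21; yellow ×10^4 → 210000 Ω.
R2: blue, blue, yellow → 664; black ×1 → 664 Ω.
Series: 210000 + 664 = 210664 Ω.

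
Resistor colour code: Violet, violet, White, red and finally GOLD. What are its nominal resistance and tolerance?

77900 Ω ±5%

Violet → 7 (first significant figure)
Violet → 7 (second significant figure)
White → 9 (third significant figure)
Red → ×10^2 multiplier
Gold → ±5% tolerance
779 × 100 = 77900 Ω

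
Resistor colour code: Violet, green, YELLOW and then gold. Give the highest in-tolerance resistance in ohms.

787500 Ω

Violet → 7 (first significant figure)
Green → 5 (second significant figure)
Yellow → ×10^4 multiplier
Gold → ±5% tolerance
75 × 10000 = 750000 Ω
Highest = 750000 × (1 + 5/100) = 787500 Ω.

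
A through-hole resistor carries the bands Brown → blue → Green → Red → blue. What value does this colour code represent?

Brown → 1 (first significant figure)
Blue → 6 (second significant figure)
Green → 5 (third significant figure)
Red → ×10^2 multiplier
165 × 100 = 16500 Ω

16500 Ω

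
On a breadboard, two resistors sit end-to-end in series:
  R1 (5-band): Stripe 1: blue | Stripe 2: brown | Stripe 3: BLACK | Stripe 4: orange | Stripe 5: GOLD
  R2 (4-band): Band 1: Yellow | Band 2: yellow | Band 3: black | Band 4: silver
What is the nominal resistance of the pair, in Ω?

R1: blue, brown, black → 610; orange ×10^3 → 610000 Ω.
R2: yellow, yellow → 44; black ×1 → 44 Ω.
Series: 610000 + 44 = 610044 Ω.

610044 Ω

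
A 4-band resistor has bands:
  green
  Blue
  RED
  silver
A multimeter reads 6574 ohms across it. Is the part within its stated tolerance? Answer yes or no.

Green → 5 (first significant figure)
Blue → 6 (second significant figure)
Red → ×10^2 multiplier
Silver → ±10% tolerance
56 × 100 = 5600 Ω
Allowed range: 5040 Ω to 6160 Ω.
6574 ohms lies outside that range.

no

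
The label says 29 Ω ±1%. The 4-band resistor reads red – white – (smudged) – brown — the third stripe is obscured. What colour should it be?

29 Ω = 29 × 10^0.
The third band is the multiplier, 10^0, which is black.

black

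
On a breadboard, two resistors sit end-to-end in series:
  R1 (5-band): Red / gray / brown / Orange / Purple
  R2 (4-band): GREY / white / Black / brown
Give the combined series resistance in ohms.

R1: red, grey, brown → 281; orange ×10^3 → 281000 Ω.
R2: grey, white → 89; black ×1 → 89 Ω.
Series: 281000 + 89 = 281089 Ω.

281089 Ω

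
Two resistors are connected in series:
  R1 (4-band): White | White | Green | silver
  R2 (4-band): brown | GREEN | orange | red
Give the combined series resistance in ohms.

R1: white, white → 99; green ×10^5 → 9900000 Ω.
R2: brown, green → 15; orange ×10^3 → 15000 Ω.
Series: 9900000 + 15000 = 9915000 Ω.

9915000 Ω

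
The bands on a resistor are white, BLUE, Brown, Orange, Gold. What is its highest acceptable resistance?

White → 9 (first significant figure)
Blue → 6 (second significant figure)
Brown → 1 (third significant figure)
Orange → ×10^3 multiplier
Gold → ±5% tolerance
961 × 1000 = 961000 Ω
Highest = 961000 × (1 + 5/100) = 1009050 Ω.

1009050 Ω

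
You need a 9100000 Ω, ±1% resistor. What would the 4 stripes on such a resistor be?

9100000 Ω = 91 × 10^5.
9 → white
1 → brown
Multiplier 10^5 → green.
±1% tolerance → brown.

white, brown, green, brown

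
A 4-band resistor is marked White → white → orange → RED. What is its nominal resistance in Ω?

99000 Ω

White → 9 (first significant figure)
White → 9 (second significant figure)
Orange → ×10^3 multiplier
99 × 1000 = 99000 Ω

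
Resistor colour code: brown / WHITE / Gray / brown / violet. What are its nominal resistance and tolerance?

Brown → 1 (first significant figure)
White → 9 (second significant figure)
Grey → 8 (third significant figure)
Brown → ×10 multiplier
Violet → ±0.1% tolerance
198 × 10 = 1980 Ω

1980 Ω ±0.1%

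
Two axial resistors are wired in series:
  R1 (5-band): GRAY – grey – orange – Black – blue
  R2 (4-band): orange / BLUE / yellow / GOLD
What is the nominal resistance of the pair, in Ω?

R1: grey, grey, orange → 883; black ×1 → 883 Ω.
R2: orange, blue → 36; yellow ×10^4 → 360000 Ω.
Series: 883 + 360000 = 360883 Ω.

360883 Ω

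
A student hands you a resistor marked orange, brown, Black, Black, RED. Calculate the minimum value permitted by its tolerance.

303.8 Ω

Orange → 3 (first significant figure)
Brown → 1 (second significant figure)
Black → 0 (third significant figure)
Black → ×1 multiplier
Red → ±2% tolerance
310 × 1 = 310 Ω
Minimum = 310 × (1 − 2/100) = 303.8 Ω.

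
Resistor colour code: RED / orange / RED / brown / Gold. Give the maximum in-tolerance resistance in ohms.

Red → 2 (first significant figure)
Orange → 3 (second significant figure)
Red → 2 (third significant figure)
Brown → ×10 multiplier
Gold → ±5% tolerance
232 × 10 = 2320 Ω
Maximum = 2320 × (1 + 5/100) = 2436 Ω.

2436 Ω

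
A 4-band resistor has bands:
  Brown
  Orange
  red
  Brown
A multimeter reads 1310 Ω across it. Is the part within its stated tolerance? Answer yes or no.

Brown → 1 (first significant figure)
Orange → 3 (second significant figure)
Red → ×10^2 multiplier
Brown → ±1% tolerance
13 × 100 = 1300 Ω
Allowed range: 1287 Ω to 1313 Ω.
1310 Ω lies inside that range.

yes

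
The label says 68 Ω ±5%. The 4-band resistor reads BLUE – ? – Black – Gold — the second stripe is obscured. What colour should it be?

grey

68 Ω = 68 × 10^0.
The second band gives digit 8 of the significand, and 8 is grey.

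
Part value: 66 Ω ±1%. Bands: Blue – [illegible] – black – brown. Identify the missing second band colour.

blue

66 Ω = 66 × 10^0.
The second band gives digit 6 of the significand, and 6 is blue.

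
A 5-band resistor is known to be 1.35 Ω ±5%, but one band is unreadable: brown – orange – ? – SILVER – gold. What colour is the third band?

green

1.35 Ω = 135 × 10^-2.
The third band gives digit 5 of the significand, and 5 is green.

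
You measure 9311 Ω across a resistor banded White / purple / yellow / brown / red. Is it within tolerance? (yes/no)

White → 9 (first significant figure)
Violet → 7 (second significant figure)
Yellow → 4 (third significant figure)
Brown → ×10 multiplier
Red → ±2% tolerance
974 × 10 = 9740 Ω
Allowed range: 9545.2 Ω to 9934.8 Ω.
9311 Ω lies outside that range.

no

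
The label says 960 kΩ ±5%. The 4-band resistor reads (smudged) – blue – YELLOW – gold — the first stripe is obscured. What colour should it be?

960000 Ω = 96 × 10^4.
The first band gives digit 9 of the significand, and 9 is white.

white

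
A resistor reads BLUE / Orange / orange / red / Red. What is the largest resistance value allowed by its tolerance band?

64566 Ω

Blue → 6 (first significant figure)
Orange → 3 (second significant figure)
Orange → 3 (third significant figure)
Red → ×10^2 multiplier
Red → ±2% tolerance
633 × 100 = 63300 Ω
Largest = 63300 × (1 + 2/100) = 64566 Ω.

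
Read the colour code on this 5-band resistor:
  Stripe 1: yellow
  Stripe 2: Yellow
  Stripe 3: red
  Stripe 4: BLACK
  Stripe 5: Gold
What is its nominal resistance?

Yellow → 4 (first significant figure)
Yellow → 4 (second significant figure)
Red → 2 (third significant figure)
Black → ×1 multiplier
442 × 1 = 442 Ω

442 Ω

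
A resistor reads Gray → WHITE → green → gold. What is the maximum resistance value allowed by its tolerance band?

9345000 Ω

Grey → 8 (first significant figure)
White → 9 (second significant figure)
Green → ×10^5 multiplier
Gold → ±5% tolerance
89 × 100000 = 8900000 Ω
Maximum = 8900000 × (1 + 5/100) = 9345000 Ω.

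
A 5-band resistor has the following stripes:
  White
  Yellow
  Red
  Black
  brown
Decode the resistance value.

942 Ω

White → 9 (first significant figure)
Yellow → 4 (second significant figure)
Red → 2 (third significant figure)
Black → ×1 multiplier
942 × 1 = 942 Ω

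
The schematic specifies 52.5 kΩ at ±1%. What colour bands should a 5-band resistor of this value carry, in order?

52500 Ω = 525 × 10^2.
5 → green
2 → red
5 → green
Multiplier 10^2 → red.
±1% tolerance → brown.

green, red, green, red, brown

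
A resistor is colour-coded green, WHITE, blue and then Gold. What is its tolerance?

The last band, gold, is the tolerance band.
Gold corresponds to ±5%.

±5%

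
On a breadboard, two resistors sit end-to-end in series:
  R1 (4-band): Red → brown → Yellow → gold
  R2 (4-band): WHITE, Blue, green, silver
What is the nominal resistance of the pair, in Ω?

R1: red, brown → 21; yellow ×10^4 → 210000 Ω.
R2: white, blue → 96; green ×10^5 → 9600000 Ω.
Series: 210000 + 9600000 = 9810000 Ω.

9810000 Ω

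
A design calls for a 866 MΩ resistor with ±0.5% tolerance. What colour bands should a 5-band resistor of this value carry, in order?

866000000 Ω = 866 × 10^6.
8 → grey
6 → blue
6 → blue
Multiplier 10^6 → blue.
±0.5% tolerance → green.

grey, blue, blue, blue, green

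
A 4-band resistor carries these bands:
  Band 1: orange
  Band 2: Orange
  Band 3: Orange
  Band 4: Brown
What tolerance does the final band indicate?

The last band, brown, is the tolerance band.
Brown corresponds to ±1%.

±1%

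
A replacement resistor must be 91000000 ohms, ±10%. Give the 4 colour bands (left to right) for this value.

91000000 Ω = 91 × 10^6.
9 → white
1 → brown
Multiplier 10^6 → blue.
±10% tolerance → silver.

white, brown, blue, silver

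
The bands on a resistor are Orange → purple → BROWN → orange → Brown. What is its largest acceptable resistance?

Orange → 3 (first significant figure)
Violet → 7 (second significant figure)
Brown → 1 (third significant figure)
Orange → ×10^3 multiplier
Brown → ±1% tolerance
371 × 1000 = 371000 Ω
Largest = 371000 × (1 + 1/100) = 374710 Ω.

374710 Ω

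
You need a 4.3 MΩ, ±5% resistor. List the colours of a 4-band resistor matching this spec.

4300000 Ω = 43 × 10^5.
4 → yellow
3 → orange
Multiplier 10^5 → green.
±5% tolerance → gold.

yellow, orange, green, gold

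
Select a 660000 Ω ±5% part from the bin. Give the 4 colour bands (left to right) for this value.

blue, blue, yellow, gold

660000 Ω = 66 × 10^4.
6 → blue
6 → blue
Multiplier 10^4 → yellow.
±5% tolerance → gold.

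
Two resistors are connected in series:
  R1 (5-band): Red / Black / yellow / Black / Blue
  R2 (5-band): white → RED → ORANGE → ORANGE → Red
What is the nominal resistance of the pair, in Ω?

923204 Ω

R1: red, black, yellow → 204; black ×1 → 204 Ω.
R2: white, red, orange → 923; orange ×10^3 → 923000 Ω.
Series: 204 + 923000 = 923204 Ω.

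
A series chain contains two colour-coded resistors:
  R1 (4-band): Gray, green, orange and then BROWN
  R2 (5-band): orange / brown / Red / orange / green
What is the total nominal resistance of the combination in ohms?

397000 Ω

R1: grey, green → 85; orange ×10^3 → 85000 Ω.
R2: orange, brown, red → 312; orange ×10^3 → 312000 Ω.
Series: 85000 + 312000 = 397000 Ω.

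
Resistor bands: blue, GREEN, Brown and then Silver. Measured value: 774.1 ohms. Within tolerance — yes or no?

Blue → 6 (first significant figure)
Green → 5 (second significant figure)
Brown → ×10 multiplier
Silver → ±10% tolerance
65 × 10 = 650 Ω
Allowed range: 585 Ω to 715 Ω.
774.1 ohms lies outside that range.

no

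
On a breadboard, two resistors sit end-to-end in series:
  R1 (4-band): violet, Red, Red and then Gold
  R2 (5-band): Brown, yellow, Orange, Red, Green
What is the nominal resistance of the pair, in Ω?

R1: violet, red → 72; red ×10^2 → 7200 Ω.
R2: brown, yellow, orange → 143; red ×10^2 → 14300 Ω.
Series: 7200 + 14300 = 21500 Ω.

21500 Ω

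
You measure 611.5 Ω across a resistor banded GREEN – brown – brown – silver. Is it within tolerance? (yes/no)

Green → 5 (first significant figure)
Brown → 1 (second significant figure)
Brown → ×10 multiplier
Silver → ±10% tolerance
51 × 10 = 510 Ω
Allowed range: 459 Ω to 561 Ω.
611.5 Ω lies outside that range.

no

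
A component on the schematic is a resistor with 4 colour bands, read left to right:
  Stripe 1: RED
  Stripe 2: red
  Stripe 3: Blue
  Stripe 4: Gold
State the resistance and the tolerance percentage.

Red → 2 (first significant figure)
Red → 2 (second significant figure)
Blue → ×10^6 multiplier
Gold → ±5% tolerance
22 × 1000000 = 22000000 Ω

22000000 Ω ±5%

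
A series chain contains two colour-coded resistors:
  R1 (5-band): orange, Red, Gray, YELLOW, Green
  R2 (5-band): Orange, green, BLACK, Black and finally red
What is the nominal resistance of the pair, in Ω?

R1: orange, red, grey → 328; yellow ×10^4 → 3280000 Ω.
R2: orange, green, black → 350; black ×1 → 350 Ω.
Series: 3280000 + 350 = 3280350 Ω.

3280350 Ω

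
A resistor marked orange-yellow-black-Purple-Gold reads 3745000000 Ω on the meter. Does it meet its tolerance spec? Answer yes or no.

Orange → 3 (first significant figure)
Yellow → 4 (second significant figure)
Black → 0 (third significant figure)
Violet → ×10^7 multiplier
Gold → ±5% tolerance
340 × 10000000 = 3400000000 Ω
Allowed range: 3230000000 Ω to 3570000000 Ω.
3745000000 Ω lies outside that range.

no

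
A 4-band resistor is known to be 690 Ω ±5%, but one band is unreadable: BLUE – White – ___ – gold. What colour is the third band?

690 Ω = 69 × 10^1.
The third band is the multiplier, 10^1, which is brown.

brown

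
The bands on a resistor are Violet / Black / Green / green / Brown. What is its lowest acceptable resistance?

69795000 Ω

Violet → 7 (first significant figure)
Black → 0 (second significant figure)
Green → 5 (third significant figure)
Green → ×10^5 multiplier
Brown → ±1% tolerance
705 × 100000 = 70500000 Ω
Lowest = 70500000 × (1 − 1/100) = 69795000 Ω.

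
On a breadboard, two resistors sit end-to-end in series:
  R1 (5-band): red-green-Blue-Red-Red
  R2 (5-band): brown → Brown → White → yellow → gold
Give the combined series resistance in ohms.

1215600 Ω

R1: red, green, blue → 256; red ×10^2 → 25600 Ω.
R2: brown, brown, white → 119; yellow ×10^4 → 1190000 Ω.
Series: 25600 + 1190000 = 1215600 Ω.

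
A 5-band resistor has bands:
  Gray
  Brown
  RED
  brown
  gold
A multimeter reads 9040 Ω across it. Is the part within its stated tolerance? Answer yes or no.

Grey → 8 (first significant figure)
Brown → 1 (second significant figure)
Red → 2 (third significant figure)
Brown → ×10 multiplier
Gold → ±5% tolerance
812 × 10 = 8120 Ω
Allowed range: 7714 Ω to 8526 Ω.
9040 Ω lies outside that range.

no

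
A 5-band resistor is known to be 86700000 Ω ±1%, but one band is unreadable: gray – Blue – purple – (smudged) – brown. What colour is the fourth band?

green

86700000 Ω = 867 × 10^5.
The fourth band is the multiplier, 10^5, which is green.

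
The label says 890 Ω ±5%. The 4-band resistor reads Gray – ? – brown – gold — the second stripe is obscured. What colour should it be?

890 Ω = 89 × 10^1.
The second band gives digit 9 of the significand, and 9 is white.

white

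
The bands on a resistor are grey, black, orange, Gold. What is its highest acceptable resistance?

Grey → 8 (first significant figure)
Black → 0 (second significant figure)
Orange → ×10^3 multiplier
Gold → ±5% tolerance
80 × 1000 = 80000 Ω
Highest = 80000 × (1 + 5/100) = 84000 Ω.

84000 Ω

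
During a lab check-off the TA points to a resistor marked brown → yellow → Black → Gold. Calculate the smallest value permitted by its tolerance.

Brown → 1 (first significant figure)
Yellow → 4 (second significant figure)
Black → ×1 multiplier
Gold → ±5% tolerance
14 × 1 = 14 Ω
Smallest = 14 × (1 − 5/100) = 13.3 Ω.

13.3 Ω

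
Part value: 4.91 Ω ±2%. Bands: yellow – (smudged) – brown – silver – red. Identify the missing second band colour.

4.91 Ω = 491 × 10^-2.
The second band gives digit 9 of the significand, and 9 is white.

white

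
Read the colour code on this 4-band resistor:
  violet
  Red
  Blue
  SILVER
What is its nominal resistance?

Violet → 7 (first significant figure)
Red → 2 (second significant figure)
Blue → ×10^6 multiplier
72 × 1000000 = 72000000 Ω

72000000 Ω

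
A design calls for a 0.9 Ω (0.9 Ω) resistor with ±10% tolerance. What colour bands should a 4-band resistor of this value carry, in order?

white, black, silver, silver

0.9 Ω = 90 × 10^-2.
9 → white
0 → black
Multiplier 10^-2 → silver.
±10% tolerance → silver.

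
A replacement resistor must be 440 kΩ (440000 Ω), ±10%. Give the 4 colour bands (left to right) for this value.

yellow, yellow, yellow, silver

440000 Ω = 44 × 10^4.
4 → yellow
4 → yellow
Multiplier 10^4 → yellow.
±10% tolerance → silver.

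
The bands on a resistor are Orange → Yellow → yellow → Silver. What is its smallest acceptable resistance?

306000 Ω

Orange → 3 (first significant figure)
Yellow → 4 (second significant figure)
Yellow → ×10^4 multiplier
Silver → ±10% tolerance
34 × 10000 = 340000 Ω
Smallest = 340000 × (1 − 10/100) = 306000 Ω.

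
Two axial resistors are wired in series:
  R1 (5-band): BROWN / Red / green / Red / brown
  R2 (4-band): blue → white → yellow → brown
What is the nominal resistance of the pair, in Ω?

702500 Ω

R1: brown, red, green → 125; red ×10^2 → 12500 Ω.
R2: blue, white → 69; yellow ×10^4 → 690000 Ω.
Series: 12500 + 690000 = 702500 Ω.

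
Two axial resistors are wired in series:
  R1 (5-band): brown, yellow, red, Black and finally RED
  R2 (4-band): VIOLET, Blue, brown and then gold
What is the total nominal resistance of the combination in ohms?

R1: brown, yellow, red → 142; black ×1 → 142 Ω.
R2: violet, blue → 76; brown ×10 → 760 Ω.
Series: 142 + 760 = 902 Ω.

902 Ω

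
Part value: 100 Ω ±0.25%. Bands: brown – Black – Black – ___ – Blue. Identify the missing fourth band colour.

100 Ω = 100 × 10^0.
The fourth band is the multiplier, 10^0, which is black.

black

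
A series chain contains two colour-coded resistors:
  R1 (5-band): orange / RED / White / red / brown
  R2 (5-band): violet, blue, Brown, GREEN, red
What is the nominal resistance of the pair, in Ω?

76132900 Ω

R1: orange, red, white → 329; red ×10^2 → 32900 Ω.
R2: violet, blue, brown → 761; green ×10^5 → 76100000 Ω.
Series: 32900 + 76100000 = 76132900 Ω.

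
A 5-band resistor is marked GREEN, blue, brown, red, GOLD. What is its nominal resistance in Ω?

Green → 5 (first significant figure)
Blue → 6 (second significant figure)
Brown → 1 (third significant figure)
Red → ×10^2 multiplier
561 × 100 = 56100 Ω

56100 Ω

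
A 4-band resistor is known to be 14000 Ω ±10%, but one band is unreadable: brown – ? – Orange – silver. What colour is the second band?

yellow

14000 Ω = 14 × 10^3.
The second band gives digit 4 of the significand, and 4 is yellow.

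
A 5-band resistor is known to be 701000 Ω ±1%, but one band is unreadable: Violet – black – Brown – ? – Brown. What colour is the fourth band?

orange

701000 Ω = 701 × 10^3.
The fourth band is the multiplier, 10^3, which is orange.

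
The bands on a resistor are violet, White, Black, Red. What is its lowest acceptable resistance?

77.42 Ω

Violet → 7 (first significant figure)
White → 9 (second significant figure)
Black → ×1 multiplier
Red → ±2% tolerance
79 × 1 = 79 Ω
Lowest = 79 × (1 − 2/100) = 77.42 Ω.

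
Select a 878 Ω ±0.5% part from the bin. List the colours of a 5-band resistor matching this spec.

grey, violet, grey, black, green

878 Ω = 878 × 10^0.
8 → grey
7 → violet
8 → grey
Multiplier 10^0 → black.
±0.5% tolerance → green.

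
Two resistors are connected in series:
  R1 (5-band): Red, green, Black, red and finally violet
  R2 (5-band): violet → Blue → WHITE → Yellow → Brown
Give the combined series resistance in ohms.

7715000 Ω

R1: red, green, black → 250; red ×10^2 → 25000 Ω.
R2: violet, blue, white → 769; yellow ×10^4 → 7690000 Ω.
Series: 25000 + 7690000 = 7715000 Ω.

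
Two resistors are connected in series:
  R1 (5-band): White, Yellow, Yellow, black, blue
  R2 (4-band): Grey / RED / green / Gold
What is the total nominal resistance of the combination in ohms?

8200944 Ω

R1: white, yellow, yellow → 944; black ×1 → 944 Ω.
R2: grey, red → 82; green ×10^5 → 8200000 Ω.
Series: 944 + 8200000 = 8200944 Ω.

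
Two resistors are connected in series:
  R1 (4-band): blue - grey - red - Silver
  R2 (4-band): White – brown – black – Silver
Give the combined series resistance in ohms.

R1: blue, grey → 68; red ×10^2 → 6800 Ω.
R2: white, brown → 91; black ×1 → 91 Ω.
Series: 6800 + 91 = 6891 Ω.

6891 Ω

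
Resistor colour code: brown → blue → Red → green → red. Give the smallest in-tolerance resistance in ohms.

15876000 Ω

Brown → 1 (first significant figure)
Blue → 6 (second significant figure)
Red → 2 (third significant figure)
Green → ×10^5 multiplier
Red → ±2% tolerance
162 × 100000 = 16200000 Ω
Smallest = 16200000 × (1 − 2/100) = 15876000 Ω.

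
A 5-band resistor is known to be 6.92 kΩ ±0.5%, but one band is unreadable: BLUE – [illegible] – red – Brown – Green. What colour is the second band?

6920 Ω = 692 × 10^1.
The second band gives digit 9 of the significand, and 9 is white.

white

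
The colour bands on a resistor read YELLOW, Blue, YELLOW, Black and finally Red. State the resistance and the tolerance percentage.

Yellow → 4 (first significant figure)
Blue → 6 (second significant figure)
Yellow → 4 (third significant figure)
Black → ×1 multiplier
Red → ±2% tolerance
464 × 1 = 464 Ω

464 Ω ±2%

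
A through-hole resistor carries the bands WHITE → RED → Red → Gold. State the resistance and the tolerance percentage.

White → 9 (first significant figure)
Red → 2 (second significant figure)
Red → ×10^2 multiplier
Gold → ±5% tolerance
92 × 100 = 9200 Ω

9200 Ω ±5%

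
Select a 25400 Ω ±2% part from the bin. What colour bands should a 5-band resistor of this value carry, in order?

red, green, yellow, red, red

25400 Ω = 254 × 10^2.
2 → red
5 → green
4 → yellow
Multiplier 10^2 → red.
±2% tolerance → red.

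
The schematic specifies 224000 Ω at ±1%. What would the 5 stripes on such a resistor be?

224000 Ω = 224 × 10^3.
2 → red
2 → red
4 → yellow
Multiplier 10^3 → orange.
±1% tolerance → brown.

red, red, yellow, orange, brown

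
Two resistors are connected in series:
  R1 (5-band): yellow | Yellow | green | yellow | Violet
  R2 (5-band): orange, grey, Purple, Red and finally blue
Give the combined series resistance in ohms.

R1: yellow, yellow, green → 445; yellow ×10^4 → 4450000 Ω.
R2: orange, grey, violet → 387; red ×10^2 → 38700 Ω.
Series: 4450000 + 38700 = 4488700 Ω.

4488700 Ω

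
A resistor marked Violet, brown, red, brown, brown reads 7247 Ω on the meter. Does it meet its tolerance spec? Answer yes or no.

Violet → 7 (first significant figure)
Brown → 1 (second significant figure)
Red → 2 (third significant figure)
Brown → ×10 multiplier
Brown → ±1% tolerance
712 × 10 = 7120 Ω
Allowed range: 7048.8 Ω to 7191.2 Ω.
7247 Ω lies outside that range.

no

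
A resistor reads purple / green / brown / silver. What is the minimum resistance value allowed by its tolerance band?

Violet → 7 (first significant figure)
Green → 5 (second significant figure)
Brown → ×10 multiplier
Silver → ±10% tolerance
75 × 10 = 750 Ω
Minimum = 750 × (1 − 10/100) = 675 Ω.

675 Ω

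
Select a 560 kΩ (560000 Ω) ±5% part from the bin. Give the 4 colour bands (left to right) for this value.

560000 Ω = 56 × 10^4.
5 → green
6 → blue
Multiplier 10^4 → yellow.
±5% tolerance → gold.

green, blue, yellow, gold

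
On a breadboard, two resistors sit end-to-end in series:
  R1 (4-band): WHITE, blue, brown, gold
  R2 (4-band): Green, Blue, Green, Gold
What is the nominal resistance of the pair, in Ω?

R1: white, blue → 96; brown ×10 → 960 Ω.
R2: green, blue → 56; green ×10^5 → 5600000 Ω.
Series: 960 + 5600000 = 5600960 Ω.

5600960 Ω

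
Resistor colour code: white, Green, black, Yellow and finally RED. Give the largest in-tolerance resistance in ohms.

9690000 Ω

White → 9 (first significant figure)
Green → 5 (second significant figure)
Black → 0 (third significant figure)
Yellow → ×10^4 multiplier
Red → ±2% tolerance
950 × 10000 = 9500000 Ω
Largest = 9500000 × (1 + 2/100) = 9690000 Ω.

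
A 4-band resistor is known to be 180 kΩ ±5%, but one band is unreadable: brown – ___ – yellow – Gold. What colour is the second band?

grey

180000 Ω = 18 × 10^4.
The second band gives digit 8 of the significand, and 8 is grey.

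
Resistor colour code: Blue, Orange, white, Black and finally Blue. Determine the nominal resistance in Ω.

639 Ω

Blue → 6 (first significant figure)
Orange → 3 (second significant figure)
White → 9 (third significant figure)
Black → ×1 multiplier
639 × 1 = 639 Ω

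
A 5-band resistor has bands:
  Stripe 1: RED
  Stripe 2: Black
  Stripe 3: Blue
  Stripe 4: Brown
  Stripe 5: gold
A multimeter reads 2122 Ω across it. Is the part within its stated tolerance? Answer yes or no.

yes

Red → 2 (first significant figure)
Black → 0 (second significant figure)
Blue → 6 (third significant figure)
Brown → ×10 multiplier
Gold → ±5% tolerance
206 × 10 = 2060 Ω
Allowed range: 1957 Ω to 2163 Ω.
2122 Ω lies inside that range.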